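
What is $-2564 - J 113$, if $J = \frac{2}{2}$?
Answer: $-2677$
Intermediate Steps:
$J = 1$ ($J = 2 \cdot \frac{1}{2} = 1$)
$-2564 - J 113 = -2564 - 1 \cdot 113 = -2564 - 113 = -2677$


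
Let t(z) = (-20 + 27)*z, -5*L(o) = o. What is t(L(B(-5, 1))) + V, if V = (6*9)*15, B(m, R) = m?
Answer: 817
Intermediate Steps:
L(o) = -o/5
V = 810 (V = 54*15 = 810)
t(z) = 7*z
t(L(B(-5, 1))) + V = 7*(-⅕*(-5)) + 810 = 7*1 + 810 = 7 + 810 = 817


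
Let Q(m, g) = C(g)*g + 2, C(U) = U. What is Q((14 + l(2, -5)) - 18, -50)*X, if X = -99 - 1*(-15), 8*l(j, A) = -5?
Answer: -210168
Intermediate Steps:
l(j, A) = -5/8 (l(j, A) = (1/8)*(-5) = -5/8)
Q(m, g) = 2 + g**2 (Q(m, g) = g*g + 2 = g**2 + 2 = 2 + g**2)
X = -84 (X = -99 + 15 = -84)
Q((14 + l(2, -5)) - 18, -50)*X = (2 + (-50)**2)*(-84) = (2 + 2500)*(-84) = 2502*(-84) = -210168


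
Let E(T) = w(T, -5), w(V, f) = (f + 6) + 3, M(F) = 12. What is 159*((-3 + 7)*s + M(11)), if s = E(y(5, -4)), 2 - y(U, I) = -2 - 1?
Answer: 4452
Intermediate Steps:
w(V, f) = 9 + f (w(V, f) = (6 + f) + 3 = 9 + f)
y(U, I) = 5 (y(U, I) = 2 - (-2 - 1) = 2 - 1*(-3) = 2 + 3 = 5)
E(T) = 4 (E(T) = 9 - 5 = 4)
s = 4
159*((-3 + 7)*s + M(11)) = 159*((-3 + 7)*4 + 12) = 159*(4*4 + 12) = 159*(16 + 12) = 159*28 = 4452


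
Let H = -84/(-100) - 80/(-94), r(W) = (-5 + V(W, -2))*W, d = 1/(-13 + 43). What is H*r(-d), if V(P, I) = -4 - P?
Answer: 534503/1057500 ≈ 0.50544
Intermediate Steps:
d = 1/30 ≈ 0.033333
r(W) = W*(-9 - W) (r(W) = (-5 + (-4 - W))*W = (-9 - W)*W = W*(-9 - W))
H = 1987/1175 (H = -84*(-1/100) - 80*(-1/94) = 21/25 + 40/47 = 1987/1175 ≈ 1.6911)
H*r(-d) = 1987*(-(-1*1/30)*(9 - 1*1/30))/1175 = 1987*(-1*(-1/30)*(9 - 1/30))/1175 = 1987*(-1*(-1/30)*269/30)/1175 = (1987/1175)*(269/900) = 534503/1057500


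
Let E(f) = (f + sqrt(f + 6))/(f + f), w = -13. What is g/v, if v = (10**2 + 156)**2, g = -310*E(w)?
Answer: -155/65536 + 155*I*sqrt(7)/851968 ≈ -0.0023651 + 0.00048135*I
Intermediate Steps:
E(f) = (f + sqrt(6 + f))/(2*f) (E(f) = (f + sqrt(6 + f))/((2*f)) = (f + sqrt(6 + f))*(1/(2*f)) = (f + sqrt(6 + f))/(2*f))
g = -155 + 155*I*sqrt(7)/13 (g = -155*(-13 + sqrt(6 - 13))/(-13) = -155*(-1)*(-13 + sqrt(-7))/13 = -155*(-1)*(-13 + I*sqrt(7))/13 = -310*(1/2 - I*sqrt(7)/26) = -155 + 155*I*sqrt(7)/13 ≈ -155.0 + 31.546*I)
v = 65536 (v = (100 + 156)**2 = 256**2 = 65536)
g/v = (-155 + 155*I*sqrt(7)/13)/65536 = (-155 + 155*I*sqrt(7)/13)*(1/65536) = -155/65536 + 155*I*sqrt(7)/851968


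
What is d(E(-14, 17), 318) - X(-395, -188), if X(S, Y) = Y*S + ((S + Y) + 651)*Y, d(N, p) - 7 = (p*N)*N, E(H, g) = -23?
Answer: 106753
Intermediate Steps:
d(N, p) = 7 + p*N**2 (d(N, p) = 7 + (p*N)*N = 7 + (N*p)*N = 7 + p*N**2)
X(S, Y) = S*Y + Y*(651 + S + Y) (X(S, Y) = S*Y + (651 + S + Y)*Y = S*Y + Y*(651 + S + Y))
d(E(-14, 17), 318) - X(-395, -188) = (7 + 318*(-23)**2) - (-188)*(651 - 188 + 2*(-395)) = (7 + 318*529) - (-188)*(651 - 188 - 790) = (7 + 168222) - (-188)*(-327) = 168229 - 1*61476 = 168229 - 61476 = 106753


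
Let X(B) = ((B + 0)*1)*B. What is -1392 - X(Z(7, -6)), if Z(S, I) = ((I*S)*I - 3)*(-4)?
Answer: -993408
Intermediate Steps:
Z(S, I) = 12 - 4*S*I² (Z(S, I) = (S*I² - 3)*(-4) = (-3 + S*I²)*(-4) = 12 - 4*S*I²)
X(B) = B² (X(B) = (B*1)*B = B*B = B²)
-1392 - X(Z(7, -6)) = -1392 - (12 - 4*7*(-6)²)² = -1392 - (12 - 4*7*36)² = -1392 - (12 - 1008)² = -1392 - 1*(-996)² = -1392 - 1*992016 = -1392 - 992016 = -993408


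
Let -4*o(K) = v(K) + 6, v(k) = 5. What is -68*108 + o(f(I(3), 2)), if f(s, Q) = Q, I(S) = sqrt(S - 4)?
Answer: -29387/4 ≈ -7346.8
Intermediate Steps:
I(S) = sqrt(-4 + S)
o(K) = -11/4 (o(K) = -(5 + 6)/4 = -1/4*11 = -11/4)
-68*108 + o(f(I(3), 2)) = -68*108 - 11/4 = -7344 - 11/4 = -29387/4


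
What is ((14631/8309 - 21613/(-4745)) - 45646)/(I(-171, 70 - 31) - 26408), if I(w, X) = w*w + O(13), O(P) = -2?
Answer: -1799399546918/111615586355 ≈ -16.121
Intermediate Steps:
I(w, X) = -2 + w² (I(w, X) = w*w - 2 = w² - 2 = -2 + w²)
((14631/8309 - 21613/(-4745)) - 45646)/(I(-171, 70 - 31) - 26408) = ((14631/8309 - 21613/(-4745)) - 45646)/((-2 + (-171)²) - 26408) = ((14631*(1/8309) - 21613*(-1/4745)) - 45646)/((-2 + 29241) - 26408) = ((14631/8309 + 21613/4745) - 45646)/(29239 - 26408) = (249006512/39426205 - 45646)/2831 = -1799399546918/39426205*1/2831 = -1799399546918/111615586355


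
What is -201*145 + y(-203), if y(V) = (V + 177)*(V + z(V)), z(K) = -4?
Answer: -23763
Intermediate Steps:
y(V) = (-4 + V)*(177 + V) (y(V) = (V + 177)*(V - 4) = (177 + V)*(-4 + V) = (-4 + V)*(177 + V))
-201*145 + y(-203) = -201*145 + (-708 + (-203)² + 173*(-203)) = -29145 + (-708 + 41209 - 35119) = -29145 + 5382 = -23763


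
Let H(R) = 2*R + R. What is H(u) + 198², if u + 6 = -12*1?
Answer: 39150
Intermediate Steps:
u = -18 (u = -6 - 12*1 = -6 - 12 = -18)
H(R) = 3*R
H(u) + 198² = 3*(-18) + 198² = -54 + 39204 = 39150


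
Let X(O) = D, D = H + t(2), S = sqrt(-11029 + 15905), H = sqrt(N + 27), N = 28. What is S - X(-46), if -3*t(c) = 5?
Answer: 5/3 - sqrt(55) + 2*sqrt(1219) ≈ 64.079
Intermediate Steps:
t(c) = -5/3 (t(c) = -1/3*5 = -5/3)
H = sqrt(55) (H = sqrt(28 + 27) = sqrt(55) ≈ 7.4162)
S = 2*sqrt(1219) (S = sqrt(4876) = 2*sqrt(1219) ≈ 69.828)
D = -5/3 + sqrt(55) (D = sqrt(55) - 5/3 = -5/3 + sqrt(55) ≈ 5.7495)
X(O) = -5/3 + sqrt(55)
S - X(-46) = 2*sqrt(1219) - (-5/3 + sqrt(55)) = 2*sqrt(1219) + (5/3 - sqrt(55)) = 5/3 - sqrt(55) + 2*sqrt(1219)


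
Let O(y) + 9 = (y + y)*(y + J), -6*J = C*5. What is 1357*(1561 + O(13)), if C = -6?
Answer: 2741140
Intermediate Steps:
J = 5 (J = -(-1)*5 = -1/6*(-30) = 5)
O(y) = -9 + 2*y*(5 + y) (O(y) = -9 + (y + y)*(y + 5) = -9 + (2*y)*(5 + y) = -9 + 2*y*(5 + y))
1357*(1561 + O(13)) = 1357*(1561 + (-9 + 2*13**2 + 10*13)) = 1357*(1561 + (-9 + 2*169 + 130)) = 1357*(1561 + (-9 + 338 + 130)) = 1357*(1561 + 459) = 1357*2020 = 2741140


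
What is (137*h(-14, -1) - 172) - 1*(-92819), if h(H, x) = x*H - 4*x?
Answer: 95113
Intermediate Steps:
h(H, x) = -4*x + H*x (h(H, x) = H*x - 4*x = -4*x + H*x)
(137*h(-14, -1) - 172) - 1*(-92819) = (137*(-(-4 - 14)) - 172) - 1*(-92819) = (137*(-1*(-18)) - 172) + 92819 = (137*18 - 172) + 92819 = (2466 - 172) + 92819 = 2294 + 92819 = 95113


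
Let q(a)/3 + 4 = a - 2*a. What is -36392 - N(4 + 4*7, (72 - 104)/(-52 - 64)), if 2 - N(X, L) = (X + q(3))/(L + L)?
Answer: -581985/16 ≈ -36374.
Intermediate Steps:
q(a) = -12 - 3*a (q(a) = -12 + 3*(a - 2*a) = -12 + 3*(-a) = -12 - 3*a)
N(X, L) = 2 - (-21 + X)/(2*L) (N(X, L) = 2 - (X + (-12 - 3*3))/(L + L) = 2 - (X + (-12 - 9))/(2*L) = 2 - (X - 21)*1/(2*L) = 2 - (-21 + X)*1/(2*L) = 2 - (-21 + X)/(2*L))
-36392 - N(4 + 4*7, (72 - 104)/(-52 - 64)) = -36392 - (21 - (4 + 4*7) + 4*((72 - 104)/(-52 - 64)))/(2*((72 - 104)/(-52 - 64))) = -36392 - (21 - (4 + 28) + 4*(-32/(-116)))/(2*((-32/(-116)))) = -36392 - (21 - 1*32 + 4*(-32*(-1/116)))/(2*((-32*(-1/116)))) = -36392 - (21 - 32 + 4*(8/29))/(2*8/29) = -36392 - 29*(21 - 32 + 32/29)/(2*8) = -36392 - 29*(-287)/(2*8*29) = -36392 - 1*(-287/16) = -36392 + 287/16 = -581985/16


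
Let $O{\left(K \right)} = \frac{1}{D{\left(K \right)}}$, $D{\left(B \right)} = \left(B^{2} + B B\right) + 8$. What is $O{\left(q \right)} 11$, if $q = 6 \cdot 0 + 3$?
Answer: $\frac{11}{26} \approx 0.42308$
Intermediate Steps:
$q = 3$ ($q = 0 + 3 = 3$)
$D{\left(B \right)} = 8 + 2 B^{2}$ ($D{\left(B \right)} = \left(B^{2} + B^{2}\right) + 8 = 2 B^{2} + 8 = 8 + 2 B^{2}$)
$O{\left(K \right)} = \frac{1}{8 + 2 K^{2}}$
$O{\left(q \right)} 11 = \frac{1}{2 \left(4 + 3^{2}\right)} 11 = \frac{1}{2 \left(4 + 9\right)} 11 = \frac{1}{2 \cdot 13} \cdot 11 = \frac{1}{2} \cdot \frac{1}{13} \cdot 11 = \frac{1}{26} \cdot 11 = \frac{11}{26}$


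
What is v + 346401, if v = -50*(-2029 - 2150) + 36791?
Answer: 592142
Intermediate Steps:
v = 245741 (v = -50*(-4179) + 36791 = 208950 + 36791 = 245741)
v + 346401 = 245741 + 346401 = 592142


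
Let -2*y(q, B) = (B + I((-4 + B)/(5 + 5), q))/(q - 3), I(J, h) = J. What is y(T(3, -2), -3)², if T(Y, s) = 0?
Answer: 1369/3600 ≈ 0.38028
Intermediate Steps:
y(q, B) = -(-⅖ + 11*B/10)/(2*(-3 + q)) (y(q, B) = -(B + (-4 + B)/(5 + 5))/(2*(q - 3)) = -(B + (-4 + B)/10)/(2*(-3 + q)) = -(B + (-4 + B)*(⅒))/(2*(-3 + q)) = -(B + (-⅖ + B/10))/(2*(-3 + q)) = -(-⅖ + 11*B/10)/(2*(-3 + q)))
y(T(3, -2), -3)² = ((4 - 11*(-3))/(20*(-3 + 0)))² = ((1/20)*(4 + 33)/(-3))² = ((1/20)*(-⅓)*37)² = (-37/60)² = 1369/3600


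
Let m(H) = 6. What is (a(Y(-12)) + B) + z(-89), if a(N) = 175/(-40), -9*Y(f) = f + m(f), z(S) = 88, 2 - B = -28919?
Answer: 232037/8 ≈ 29005.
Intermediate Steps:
B = 28921 (B = 2 - 1*(-28919) = 2 + 28919 = 28921)
Y(f) = -2/3 - f/9 (Y(f) = -(f + 6)/9 = -(6 + f)/9 = -2/3 - f/9)
a(N) = -35/8 (a(N) = 175*(-1/40) = -35/8)
(a(Y(-12)) + B) + z(-89) = (-35/8 + 28921) + 88 = 231333/8 + 88 = 232037/8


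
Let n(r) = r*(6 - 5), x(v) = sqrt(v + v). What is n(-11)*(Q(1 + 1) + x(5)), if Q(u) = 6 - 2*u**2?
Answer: 22 - 11*sqrt(10) ≈ -12.785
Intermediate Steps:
x(v) = sqrt(2)*sqrt(v) (x(v) = sqrt(2*v) = sqrt(2)*sqrt(v))
n(r) = r (n(r) = r*1 = r)
Q(u) = 6 - 2*u**2
n(-11)*(Q(1 + 1) + x(5)) = -11*((6 - 2*(1 + 1)**2) + sqrt(2)*sqrt(5)) = -11*((6 - 2*2**2) + sqrt(10)) = -11*((6 - 2*4) + sqrt(10)) = -11*((6 - 8) + sqrt(10)) = -11*(-2 + sqrt(10)) = 22 - 11*sqrt(10)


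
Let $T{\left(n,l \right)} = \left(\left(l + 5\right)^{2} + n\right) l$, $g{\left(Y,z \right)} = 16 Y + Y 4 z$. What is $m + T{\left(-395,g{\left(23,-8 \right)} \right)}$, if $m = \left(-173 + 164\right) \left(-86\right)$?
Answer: $-48344858$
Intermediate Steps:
$g{\left(Y,z \right)} = 16 Y + 4 Y z$
$T{\left(n,l \right)} = l \left(n + \left(5 + l\right)^{2}\right)$ ($T{\left(n,l \right)} = \left(\left(5 + l\right)^{2} + n\right) l = \left(n + \left(5 + l\right)^{2}\right) l = l \left(n + \left(5 + l\right)^{2}\right)$)
$m = 774$ ($m = \left(-9\right) \left(-86\right) = 774$)
$m + T{\left(-395,g{\left(23,-8 \right)} \right)} = 774 + 4 \cdot 23 \left(4 - 8\right) \left(-395 + \left(5 + 4 \cdot 23 \left(4 - 8\right)\right)^{2}\right) = 774 + 4 \cdot 23 \left(-4\right) \left(-395 + \left(5 + 4 \cdot 23 \left(-4\right)\right)^{2}\right) = 774 - 368 \left(-395 + \left(5 - 368\right)^{2}\right) = 774 - 368 \left(-395 + \left(-363\right)^{2}\right) = 774 - 368 \left(-395 + 131769\right) = 774 - 48345632 = -48344858$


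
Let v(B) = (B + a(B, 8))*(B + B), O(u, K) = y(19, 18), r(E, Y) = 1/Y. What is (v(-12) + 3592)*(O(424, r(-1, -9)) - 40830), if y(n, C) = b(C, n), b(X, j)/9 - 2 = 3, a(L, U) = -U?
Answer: -166076520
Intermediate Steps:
b(X, j) = 45 (b(X, j) = 18 + 9*3 = 18 + 27 = 45)
y(n, C) = 45
O(u, K) = 45
v(B) = 2*B*(-8 + B) (v(B) = (B - 1*8)*(B + B) = (B - 8)*(2*B) = (-8 + B)*(2*B) = 2*B*(-8 + B))
(v(-12) + 3592)*(O(424, r(-1, -9)) - 40830) = (2*(-12)*(-8 - 12) + 3592)*(45 - 40830) = (2*(-12)*(-20) + 3592)*(-40785) = (480 + 3592)*(-40785) = 4072*(-40785) = -166076520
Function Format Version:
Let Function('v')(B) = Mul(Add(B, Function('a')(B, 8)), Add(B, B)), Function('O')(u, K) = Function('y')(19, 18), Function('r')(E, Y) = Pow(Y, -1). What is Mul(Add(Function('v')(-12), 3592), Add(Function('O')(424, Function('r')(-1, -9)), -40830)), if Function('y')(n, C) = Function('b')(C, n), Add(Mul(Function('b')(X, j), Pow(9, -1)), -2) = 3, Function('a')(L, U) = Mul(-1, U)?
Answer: -166076520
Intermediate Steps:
Function('b')(X, j) = 45 (Function('b')(X, j) = Add(18, Mul(9, 3)) = Add(18, 27) = 45)
Function('y')(n, C) = 45
Function('O')(u, K) = 45
Function('v')(B) = Mul(2, B, Add(-8, B)) (Function('v')(B) = Mul(Add(B, Mul(-1, 8)), Add(B, B)) = Mul(Add(B, -8), Mul(2, B)) = Mul(Add(-8, B), Mul(2, B)) = Mul(2, B, Add(-8, B)))
Mul(Add(Function('v')(-12), 3592), Add(Function('O')(424, Function('r')(-1, -9)), -40830)) = Mul(Add(Mul(2, -12, Add(-8, -12)), 3592), Add(45, -40830)) = Mul(Add(Mul(2, -12, -20), 3592), -40785) = Mul(Add(480, 3592), -40785) = Mul(4072, -40785) = -166076520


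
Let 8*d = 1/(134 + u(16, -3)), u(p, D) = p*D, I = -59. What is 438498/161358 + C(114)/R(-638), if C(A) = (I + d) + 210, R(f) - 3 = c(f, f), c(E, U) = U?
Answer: 29134614163/11749013840 ≈ 2.4798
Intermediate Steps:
u(p, D) = D*p
R(f) = 3 + f
d = 1/688 (d = 1/(8*(134 - 3*16)) = 1/(8*(134 - 48)) = (⅛)/86 = (⅛)*(1/86) = 1/688 ≈ 0.0014535)
C(A) = 103889/688 (C(A) = (-59 + 1/688) + 210 = -40591/688 + 210 = 103889/688)
438498/161358 + C(114)/R(-638) = 438498/161358 + 103889/(688*(3 - 638)) = 438498*(1/161358) + (103889/688)/(-635) = 73083/26893 + (103889/688)*(-1/635) = 73083/26893 - 103889/436880 = 29134614163/11749013840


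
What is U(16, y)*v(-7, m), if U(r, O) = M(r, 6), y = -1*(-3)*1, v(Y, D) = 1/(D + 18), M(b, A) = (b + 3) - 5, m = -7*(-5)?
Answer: 14/53 ≈ 0.26415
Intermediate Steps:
m = 35
M(b, A) = -2 + b (M(b, A) = (3 + b) - 5 = -2 + b)
v(Y, D) = 1/(18 + D)
y = 3 (y = 3*1 = 3)
U(r, O) = -2 + r
U(16, y)*v(-7, m) = (-2 + 16)/(18 + 35) = 14/53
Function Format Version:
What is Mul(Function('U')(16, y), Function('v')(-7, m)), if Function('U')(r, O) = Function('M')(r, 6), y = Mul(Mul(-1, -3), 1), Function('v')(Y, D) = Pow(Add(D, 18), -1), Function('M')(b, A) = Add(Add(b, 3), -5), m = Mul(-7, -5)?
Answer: Rational(14, 53) ≈ 0.26415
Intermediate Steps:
m = 35
Function('M')(b, A) = Add(-2, b) (Function('M')(b, A) = Add(Add(3, b), -5) = Add(-2, b))
Function('v')(Y, D) = Pow(Add(18, D), -1)
y = 3 (y = Mul(3, 1) = 3)
Function('U')(r, O) = Add(-2, r)
Mul(Function('U')(16, y), Function('v')(-7, m)) = Mul(Add(-2, 16), Pow(Add(18, 35), -1)) = Mul(14, Pow(53, -1)) = Mul(14, Rational(1, 53)) = Rational(14, 53)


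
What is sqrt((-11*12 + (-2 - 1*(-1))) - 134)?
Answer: I*sqrt(267) ≈ 16.34*I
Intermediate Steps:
sqrt((-11*12 + (-2 - 1*(-1))) - 134) = sqrt((-132 + (-2 + 1)) - 134) = sqrt((-132 - 1) - 134) = sqrt(-133 - 134) = sqrt(-267) = I*sqrt(267)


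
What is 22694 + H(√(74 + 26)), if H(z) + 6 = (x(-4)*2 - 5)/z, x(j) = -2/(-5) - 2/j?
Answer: 567192/25 ≈ 22688.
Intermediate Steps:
x(j) = ⅖ - 2/j (x(j) = -2*(-⅕) - 2/j = ⅖ - 2/j)
H(z) = -6 - 16/(5*z) (H(z) = -6 + ((⅖ - 2/(-4))*2 - 5)/z = -6 + ((⅖ - 2*(-¼))*2 - 5)/z = -6 + ((⅖ + ½)*2 - 5)/z = -6 + ((9/10)*2 - 5)/z = -6 + (9/5 - 5)/z = -6 - 16/(5*z))
22694 + H(√(74 + 26)) = 22694 + (-6 - 16/(5*√(74 + 26))) = 22694 + (-6 - 16/(5*(√100))) = 22694 + (-6 - 16/5/10) = 22694 + (-6 - 16/5*⅒) = 22694 + (-6 - 8/25) = 22694 - 158/25 = 567192/25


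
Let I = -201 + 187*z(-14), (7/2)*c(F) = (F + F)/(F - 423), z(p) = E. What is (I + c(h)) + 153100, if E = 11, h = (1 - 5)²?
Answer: 441469580/2849 ≈ 1.5496e+5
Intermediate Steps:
h = 16 (h = (-4)² = 16)
z(p) = 11
c(F) = 4*F/(7*(-423 + F)) (c(F) = 2*((F + F)/(F - 423))/7 = 2*((2*F)/(-423 + F))/7 = 2*(2*F/(-423 + F))/7 = 4*F/(7*(-423 + F)))
I = 1856 (I = -201 + 187*11 = -201 + 2057 = 1856)
(I + c(h)) + 153100 = (1856 + (4/7)*16/(-423 + 16)) + 153100 = (1856 + (4/7)*16/(-407)) + 153100 = (1856 + (4/7)*16*(-1/407)) + 153100 = (1856 - 64/2849) + 153100 = 5287680/2849 + 153100 = 441469580/2849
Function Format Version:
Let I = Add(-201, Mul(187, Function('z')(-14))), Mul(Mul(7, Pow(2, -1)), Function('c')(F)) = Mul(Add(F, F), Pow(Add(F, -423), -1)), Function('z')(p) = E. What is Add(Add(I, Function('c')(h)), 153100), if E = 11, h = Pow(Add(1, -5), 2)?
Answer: Rational(441469580, 2849) ≈ 1.5496e+5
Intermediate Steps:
h = 16 (h = Pow(-4, 2) = 16)
Function('z')(p) = 11
Function('c')(F) = Mul(Rational(4, 7), F, Pow(Add(-423, F), -1)) (Function('c')(F) = Mul(Rational(2, 7), Mul(Add(F, F), Pow(Add(F, -423), -1))) = Mul(Rational(2, 7), Mul(Mul(2, F), Pow(Add(-423, F), -1))) = Mul(Rational(2, 7), Mul(2, F, Pow(Add(-423, F), -1))) = Mul(Rational(4, 7), F, Pow(Add(-423, F), -1)))
I = 1856 (I = Add(-201, Mul(187, 11)) = Add(-201, 2057) = 1856)
Add(Add(I, Function('c')(h)), 153100) = Add(Add(1856, Mul(Rational(4, 7), 16, Pow(Add(-423, 16), -1))), 153100) = Add(Add(1856, Mul(Rational(4, 7), 16, Pow(-407, -1))), 153100) = Add(Add(1856, Mul(Rational(4, 7), 16, Rational(-1, 407))), 153100) = Add(Add(1856, Rational(-64, 2849)), 153100) = Add(Rational(5287680, 2849), 153100) = Rational(441469580, 2849)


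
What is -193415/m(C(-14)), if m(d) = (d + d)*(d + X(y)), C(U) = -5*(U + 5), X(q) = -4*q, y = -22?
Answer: -38683/2394 ≈ -16.158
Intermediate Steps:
C(U) = -25 - 5*U (C(U) = -5*(5 + U) = -25 - 5*U)
m(d) = 2*d*(88 + d) (m(d) = (d + d)*(d - 4*(-22)) = (2*d)*(d + 88) = (2*d)*(88 + d) = 2*d*(88 + d))
-193415/m(C(-14)) = -193415*1/(2*(-25 - 5*(-14))*(88 + (-25 - 5*(-14)))) = -193415*1/(2*(-25 + 70)*(88 + (-25 + 70))) = -193415*1/(90*(88 + 45)) = -193415/(2*45*133) = -193415/11970 = -193415*1/11970 = -38683/2394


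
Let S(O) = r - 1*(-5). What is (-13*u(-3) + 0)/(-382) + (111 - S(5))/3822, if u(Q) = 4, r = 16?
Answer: 19427/121667 ≈ 0.15967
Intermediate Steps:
S(O) = 21 (S(O) = 16 - 1*(-5) = 16 + 5 = 21)
(-13*u(-3) + 0)/(-382) + (111 - S(5))/3822 = (-13*4 + 0)/(-382) + (111 - 1*21)/3822 = (-52 + 0)*(-1/382) + (111 - 21)*(1/3822) = -52*(-1/382) + 90*(1/3822) = 26/191 + 15/637 = 19427/121667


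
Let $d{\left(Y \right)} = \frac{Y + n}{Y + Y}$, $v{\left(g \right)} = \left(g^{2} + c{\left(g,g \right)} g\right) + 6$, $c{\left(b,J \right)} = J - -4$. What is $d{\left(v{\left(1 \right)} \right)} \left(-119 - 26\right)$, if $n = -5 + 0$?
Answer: $- \frac{1015}{24} \approx -42.292$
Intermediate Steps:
$c{\left(b,J \right)} = 4 + J$ ($c{\left(b,J \right)} = J + 4 = 4 + J$)
$v{\left(g \right)} = 6 + g^{2} + g \left(4 + g\right)$ ($v{\left(g \right)} = \left(g^{2} + \left(4 + g\right) g\right) + 6 = \left(g^{2} + g \left(4 + g\right)\right) + 6 = 6 + g^{2} + g \left(4 + g\right)$)
$n = -5$
$d{\left(Y \right)} = \frac{-5 + Y}{2 Y}$ ($d{\left(Y \right)} = \frac{Y - 5}{Y + Y} = \frac{-5 + Y}{2 Y}$)
$d{\left(v{\left(1 \right)} \right)} \left(-119 - 26\right) = \frac{-5 + \left(6 + 1^{2} + 1 \left(4 + 1\right)\right)}{2 \left(6 + 1^{2} + 1 \left(4 + 1\right)\right)} \left(-119 - 26\right) = \frac{-5 + \left(6 + 1 + 1 \cdot 5\right)}{2 \left(6 + 1 + 1 \cdot 5\right)} \left(-145\right) = \frac{-5 + \left(6 + 1 + 5\right)}{2 \left(6 + 1 + 5\right)} \left(-145\right) = \frac{-5 + 12}{2 \cdot 12} \left(-145\right) = \frac{1}{2} \cdot \frac{1}{12} \cdot 7 \left(-145\right) = \frac{7}{24} \left(-145\right) = - \frac{1015}{24}$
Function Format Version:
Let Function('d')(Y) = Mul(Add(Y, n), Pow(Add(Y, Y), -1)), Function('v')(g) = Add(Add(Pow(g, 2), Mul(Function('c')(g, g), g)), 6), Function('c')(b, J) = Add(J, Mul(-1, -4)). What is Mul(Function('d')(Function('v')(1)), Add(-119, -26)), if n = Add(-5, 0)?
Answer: Rational(-1015, 24) ≈ -42.292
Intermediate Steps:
Function('c')(b, J) = Add(4, J) (Function('c')(b, J) = Add(J, 4) = Add(4, J))
Function('v')(g) = Add(6, Pow(g, 2), Mul(g, Add(4, g))) (Function('v')(g) = Add(Add(Pow(g, 2), Mul(Add(4, g), g)), 6) = Add(Add(Pow(g, 2), Mul(g, Add(4, g))), 6) = Add(6, Pow(g, 2), Mul(g, Add(4, g))))
n = -5
Function('d')(Y) = Mul(Rational(1, 2), Pow(Y, -1), Add(-5, Y)) (Function('d')(Y) = Mul(Add(Y, -5), Pow(Add(Y, Y), -1)) = Mul(Add(-5, Y), Pow(Mul(2, Y), -1)) = Mul(Add(-5, Y), Mul(Rational(1, 2), Pow(Y, -1))) = Mul(Rational(1, 2), Pow(Y, -1), Add(-5, Y)))
Mul(Function('d')(Function('v')(1)), Add(-119, -26)) = Mul(Mul(Rational(1, 2), Pow(Add(6, Pow(1, 2), Mul(1, Add(4, 1))), -1), Add(-5, Add(6, Pow(1, 2), Mul(1, Add(4, 1))))), Add(-119, -26)) = Mul(Mul(Rational(1, 2), Pow(Add(6, 1, Mul(1, 5)), -1), Add(-5, Add(6, 1, Mul(1, 5)))), -145) = Mul(Mul(Rational(1, 2), Pow(Add(6, 1, 5), -1), Add(-5, Add(6, 1, 5))), -145) = Mul(Mul(Rational(1, 2), Pow(12, -1), Add(-5, 12)), -145) = Mul(Mul(Rational(1, 2), Rational(1, 12), 7), -145) = Mul(Rational(7, 24), -145) = Rational(-1015, 24)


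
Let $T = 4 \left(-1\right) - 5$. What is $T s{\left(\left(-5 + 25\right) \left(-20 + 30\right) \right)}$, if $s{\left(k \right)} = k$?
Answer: $-1800$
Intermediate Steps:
$T = -9$ ($T = -4 - 5 = -9$)
$T s{\left(\left(-5 + 25\right) \left(-20 + 30\right) \right)} = - 9 \left(-5 + 25\right) \left(-20 + 30\right) = - 9 \cdot 20 \cdot 10 = \left(-9\right) 200 = -1800$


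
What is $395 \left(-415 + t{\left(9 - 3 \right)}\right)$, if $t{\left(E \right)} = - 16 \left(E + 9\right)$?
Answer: $-258725$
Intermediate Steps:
$t{\left(E \right)} = -144 - 16 E$ ($t{\left(E \right)} = - 16 \left(9 + E\right) = -144 - 16 E$)
$395 \left(-415 + t{\left(9 - 3 \right)}\right) = 395 \left(-415 - \left(144 + 16 \left(9 - 3\right)\right)\right) = 395 \left(-415 - 240\right) = 395 \left(-655\right) = -258725$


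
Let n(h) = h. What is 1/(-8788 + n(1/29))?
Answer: -29/254851 ≈ -0.00011379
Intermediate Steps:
1/(-8788 + n(1/29)) = 1/(-8788 + 1/29) = 1/(-254851/29) = -29/254851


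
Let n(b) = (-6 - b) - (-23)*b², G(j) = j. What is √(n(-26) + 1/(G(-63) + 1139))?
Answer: 3*√500673829/538 ≈ 124.77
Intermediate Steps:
n(b) = -6 - b + 23*b² (n(b) = (-6 - b) + 23*b² = -6 - b + 23*b²)
√(n(-26) + 1/(G(-63) + 1139)) = √((-6 - 1*(-26) + 23*(-26)²) + 1/(-63 + 1139)) = √((-6 + 26 + 23*676) + 1/1076) = √((-6 + 26 + 15548) + 1/1076) = √(15568 + 1/1076) = √(16751169/1076) = 3*√500673829/538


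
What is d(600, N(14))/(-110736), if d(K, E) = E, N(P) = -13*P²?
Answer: 637/27684 ≈ 0.023010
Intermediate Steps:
d(600, N(14))/(-110736) = -13*14²/(-110736) = -13*196*(-1/110736) = -2548*(-1/110736) = 637/27684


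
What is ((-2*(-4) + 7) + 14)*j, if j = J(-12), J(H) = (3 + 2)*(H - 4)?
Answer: -2320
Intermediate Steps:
J(H) = -20 + 5*H (J(H) = 5*(-4 + H) = -20 + 5*H)
j = -80 (j = -20 + 5*(-12) = -20 - 60 = -80)
((-2*(-4) + 7) + 14)*j = ((-2*(-4) + 7) + 14)*(-80) = ((8 + 7) + 14)*(-80) = (15 + 14)*(-80) = 29*(-80) = -2320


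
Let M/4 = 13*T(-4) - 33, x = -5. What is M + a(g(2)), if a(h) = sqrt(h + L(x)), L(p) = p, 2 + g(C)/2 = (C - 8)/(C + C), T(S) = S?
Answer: -340 + 2*I*sqrt(3) ≈ -340.0 + 3.4641*I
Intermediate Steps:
g(C) = -4 + (-8 + C)/C (g(C) = -4 + 2*((C - 8)/(C + C)) = -4 + 2*((-8 + C)/((2*C))) = -4 + 2*((-8 + C)*(1/(2*C))) = -4 + 2*((-8 + C)/(2*C)) = -4 + (-8 + C)/C)
M = -340 (M = 4*(13*(-4) - 33) = 4*(-52 - 33) = 4*(-85) = -340)
a(h) = sqrt(-5 + h) (a(h) = sqrt(h - 5) = sqrt(-5 + h))
M + a(g(2)) = -340 + sqrt(-5 + (-3 - 8/2)) = -340 + sqrt(-5 + (-3 - 8*1/2)) = -340 + sqrt(-5 + (-3 - 4)) = -340 + sqrt(-5 - 7) = -340 + sqrt(-12) = -340 + 2*I*sqrt(3)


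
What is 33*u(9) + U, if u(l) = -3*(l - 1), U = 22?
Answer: -770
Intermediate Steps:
u(l) = 3 - 3*l (u(l) = -3*(-1 + l) = 3 - 3*l)
33*u(9) + U = 33*(3 - 3*9) + 22 = 33*(3 - 27) + 22 = 33*(-24) + 22 = -792 + 22 = -770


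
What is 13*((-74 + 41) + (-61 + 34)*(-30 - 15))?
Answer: 15366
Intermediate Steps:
13*((-74 + 41) + (-61 + 34)*(-30 - 15)) = 13*(-33 - 27*(-45)) = 13*(-33 + 1215) = 13*1182 = 15366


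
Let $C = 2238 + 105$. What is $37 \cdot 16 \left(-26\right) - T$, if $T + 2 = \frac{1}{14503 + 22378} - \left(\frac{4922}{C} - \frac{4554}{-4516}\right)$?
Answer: $- \frac{3002270288692507}{195118709214} \approx -15387.0$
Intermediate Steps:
$C = 2343$
$T = - \frac{996883529381}{195118709214}$ ($T = -2 - \left(\frac{2277}{2258} + \frac{4922}{2343} - \frac{1}{14503 + 22378}\right) = -2 - \left(- \frac{1}{36881} + \frac{2277}{2258} + \frac{4922}{2343}\right) = -2 + \left(\frac{1}{36881} - \left(\frac{4922}{2343} + \frac{2277}{2258}\right)\right) = -2 + \left(\frac{1}{36881} - \frac{16448887}{5290494}\right) = -2 - \frac{606646110953}{195118709214} = - \frac{996883529381}{195118709214} \approx -5.1091$)
$37 \cdot 16 \left(-26\right) - T = 37 \cdot 16 \left(-26\right) - - \frac{996883529381}{195118709214} = 592 \left(-26\right) + \frac{996883529381}{195118709214} = -15392 + \frac{996883529381}{195118709214} = - \frac{3002270288692507}{195118709214}$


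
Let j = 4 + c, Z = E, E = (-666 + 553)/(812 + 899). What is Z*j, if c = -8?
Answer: 452/1711 ≈ 0.26417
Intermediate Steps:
E = -113/1711 ≈ -0.066043
Z = -113/1711 ≈ -0.066043
j = -4 (j = 4 - 8 = -4)
Z*j = -113/1711*(-4) = 452/1711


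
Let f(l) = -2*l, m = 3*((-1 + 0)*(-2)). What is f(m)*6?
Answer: -72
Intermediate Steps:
m = 6 (m = 3*(-1*(-2)) = 3*2 = 6)
f(m)*6 = -2*6*6 = -12*6 = -72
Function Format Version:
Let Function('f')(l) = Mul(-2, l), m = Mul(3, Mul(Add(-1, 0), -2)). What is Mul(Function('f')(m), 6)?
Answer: -72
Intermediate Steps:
m = 6 (m = Mul(3, Mul(-1, -2)) = Mul(3, 2) = 6)
Mul(Function('f')(m), 6) = Mul(Mul(-2, 6), 6) = Mul(-12, 6) = -72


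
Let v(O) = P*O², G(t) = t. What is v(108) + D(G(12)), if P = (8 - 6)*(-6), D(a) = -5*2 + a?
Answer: -139966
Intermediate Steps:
D(a) = -10 + a
P = -12 (P = 2*(-6) = -12)
v(O) = -12*O²
v(108) + D(G(12)) = -12*108² + (-10 + 12) = -12*11664 + 2 = -139968 + 2 = -139966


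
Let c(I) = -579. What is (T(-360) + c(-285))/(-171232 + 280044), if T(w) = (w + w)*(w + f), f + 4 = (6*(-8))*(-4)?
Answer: 123261/108812 ≈ 1.1328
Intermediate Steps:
f = 188 (f = -4 + (6*(-8))*(-4) = -4 - 48*(-4) = -4 + 192 = 188)
T(w) = 2*w*(188 + w) (T(w) = (w + w)*(w + 188) = (2*w)*(188 + w) = 2*w*(188 + w))
(T(-360) + c(-285))/(-171232 + 280044) = (2*(-360)*(188 - 360) - 579)/(-171232 + 280044) = (2*(-360)*(-172) - 579)/108812 = (123840 - 579)*(1/108812) = 123261*(1/108812) = 123261/108812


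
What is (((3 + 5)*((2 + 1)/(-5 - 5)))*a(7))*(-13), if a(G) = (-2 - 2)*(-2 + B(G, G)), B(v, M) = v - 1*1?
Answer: -2496/5 ≈ -499.20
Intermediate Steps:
B(v, M) = -1 + v (B(v, M) = v - 1 = -1 + v)
a(G) = 12 - 4*G (a(G) = (-2 - 2)*(-2 + (-1 + G)) = -4*(-3 + G) = 12 - 4*G)
(((3 + 5)*((2 + 1)/(-5 - 5)))*a(7))*(-13) = (((3 + 5)*((2 + 1)/(-5 - 5)))*(12 - 4*7))*(-13) = ((8*(3/(-10)))*(12 - 28))*(-13) = ((8*(3*(-⅒)))*(-16))*(-13) = ((8*(-3/10))*(-16))*(-13) = -12/5*(-16)*(-13) = (192/5)*(-13) = -2496/5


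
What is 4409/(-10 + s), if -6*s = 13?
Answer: -26454/73 ≈ -362.38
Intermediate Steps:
s = -13/6 (s = -1/6*13 = -13/6 ≈ -2.1667)
4409/(-10 + s) = 4409/(-10 - 13/6) = 4409/(-73/6) = -6/73*4409 = -26454/73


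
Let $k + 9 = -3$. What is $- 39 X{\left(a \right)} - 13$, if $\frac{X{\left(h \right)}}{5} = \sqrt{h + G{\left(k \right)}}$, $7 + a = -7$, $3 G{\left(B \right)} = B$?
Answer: $-13 - 585 i \sqrt{2} \approx -13.0 - 827.31 i$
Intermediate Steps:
$k = -12$ ($k = -9 - 3 = -12$)
$G{\left(B \right)} = \frac{B}{3}$
$a = -14$ ($a = -7 - 7 = -14$)
$X{\left(h \right)} = 5 \sqrt{-4 + h}$ ($X{\left(h \right)} = 5 \sqrt{h + \frac{1}{3} \left(-12\right)} = 5 \sqrt{h - 4} = 5 \sqrt{-4 + h}$)
$- 39 X{\left(a \right)} - 13 = - 39 \cdot 5 \sqrt{-4 - 14} - 13 = - 39 \cdot 5 \sqrt{-18} - 13 = - 39 \cdot 5 \cdot 3 i \sqrt{2} - 13 = - 39 \cdot 15 i \sqrt{2} - 13 = - 585 i \sqrt{2} - 13 = -13 - 585 i \sqrt{2}$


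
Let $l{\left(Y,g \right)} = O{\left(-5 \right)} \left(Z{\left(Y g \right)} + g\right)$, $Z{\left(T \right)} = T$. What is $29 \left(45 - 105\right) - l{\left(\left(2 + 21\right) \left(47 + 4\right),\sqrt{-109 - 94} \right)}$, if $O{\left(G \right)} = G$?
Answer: $-1740 + 5870 i \sqrt{203} \approx -1740.0 + 83635.0 i$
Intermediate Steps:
$l{\left(Y,g \right)} = - 5 g - 5 Y g$ ($l{\left(Y,g \right)} = - 5 \left(Y g + g\right) = - 5 \left(g + Y g\right) = - 5 g - 5 Y g$)
$29 \left(45 - 105\right) - l{\left(\left(2 + 21\right) \left(47 + 4\right),\sqrt{-109 - 94} \right)} = 29 \left(45 - 105\right) - 5 \sqrt{-109 - 94} \left(-1 - \left(2 + 21\right) \left(47 + 4\right)\right) = 29 \left(-60\right) - 5 \sqrt{-203} \left(-1 - 23 \cdot 51\right) = -1740 - 5 i \sqrt{203} \left(-1 - 1173\right) = -1740 - 5 i \sqrt{203} \left(-1174\right) = -1740 - - 5870 i \sqrt{203} = -1740 + 5870 i \sqrt{203}$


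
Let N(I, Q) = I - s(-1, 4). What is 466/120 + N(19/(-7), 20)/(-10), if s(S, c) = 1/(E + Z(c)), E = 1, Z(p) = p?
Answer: 8767/2100 ≈ 4.1748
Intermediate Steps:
s(S, c) = 1/(1 + c)
N(I, Q) = -⅕ + I (N(I, Q) = I - 1/(1 + 4) = I - 1/5 = I - 1*⅕ = I - ⅕ = -⅕ + I)
466/120 + N(19/(-7), 20)/(-10) = 466/120 + (-⅕ + 19/(-7))/(-10) = 466*(1/120) + (-⅕ + 19*(-⅐))*(-⅒) = 233/60 + (-⅕ - 19/7)*(-⅒) = 233/60 - 102/35*(-⅒) = 233/60 + 51/175 = 8767/2100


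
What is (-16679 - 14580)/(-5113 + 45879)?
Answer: -31259/40766 ≈ -0.76679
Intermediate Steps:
(-16679 - 14580)/(-5113 + 45879) = -31259/40766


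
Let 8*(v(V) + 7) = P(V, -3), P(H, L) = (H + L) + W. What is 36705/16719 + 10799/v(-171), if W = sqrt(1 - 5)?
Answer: -13761140155/36854249 - 21598*I/6613 ≈ -373.39 - 3.266*I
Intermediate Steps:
W = 2*I (W = sqrt(-4) = 2*I ≈ 2.0*I)
P(H, L) = H + L + 2*I (P(H, L) = (H + L) + 2*I = H + L + 2*I)
v(V) = -59/8 + I/4 + V/8 (v(V) = -7 + (V - 3 + 2*I)/8 = -7 + (-3 + V + 2*I)/8 = -7 + (-3/8 + I/4 + V/8) = -59/8 + I/4 + V/8)
36705/16719 + 10799/v(-171) = 36705/16719 + 10799/(-59/8 + I/4 + (1/8)*(-171)) = 36705*(1/16719) + 10799/(-59/8 + I/4 - 171/8) = 12235/5573 + 10799/(-115/4 + I/4) = 12235/5573 + 10799*(8*(-115/4 - I/4)/6613) = 12235/5573 + 86392*(-115/4 - I/4)/6613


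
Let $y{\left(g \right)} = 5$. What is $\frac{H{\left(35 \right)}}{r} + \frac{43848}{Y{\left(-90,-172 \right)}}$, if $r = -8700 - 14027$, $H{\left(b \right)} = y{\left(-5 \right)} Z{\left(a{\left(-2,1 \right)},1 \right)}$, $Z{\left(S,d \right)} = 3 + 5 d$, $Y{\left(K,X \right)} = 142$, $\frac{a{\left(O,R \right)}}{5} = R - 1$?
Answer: $\frac{498263908}{1613617} \approx 308.79$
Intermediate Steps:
$a{\left(O,R \right)} = -5 + 5 R$ ($a{\left(O,R \right)} = 5 \left(R - 1\right) = 5 \left(-1 + R\right) = -5 + 5 R$)
$H{\left(b \right)} = 40$ ($H{\left(b \right)} = 5 \left(3 + 5 \cdot 1\right) = 5 \left(3 + 5\right) = 5 \cdot 8 = 40$)
$r = -22727$
$\frac{H{\left(35 \right)}}{r} + \frac{43848}{Y{\left(-90,-172 \right)}} = \frac{40}{-22727} + \frac{43848}{142} = 40 \left(- \frac{1}{22727}\right) + 43848 \cdot \frac{1}{142} = - \frac{40}{22727} + \frac{21924}{71} = \frac{498263908}{1613617}$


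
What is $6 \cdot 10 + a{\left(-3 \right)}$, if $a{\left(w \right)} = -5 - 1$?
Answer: $54$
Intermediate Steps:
$a{\left(w \right)} = -6$
$6 \cdot 10 + a{\left(-3 \right)} = 6 \cdot 10 - 6 = 60 - 6 = 54$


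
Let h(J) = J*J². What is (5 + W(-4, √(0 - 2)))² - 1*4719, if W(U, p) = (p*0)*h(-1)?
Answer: -4694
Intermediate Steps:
h(J) = J³
W(U, p) = 0 (W(U, p) = (p*0)*(-1)³ = 0*(-1) = 0)
(5 + W(-4, √(0 - 2)))² - 1*4719 = (5 + 0)² - 1*4719 = 5² - 4719 = 25 - 4719 = -4694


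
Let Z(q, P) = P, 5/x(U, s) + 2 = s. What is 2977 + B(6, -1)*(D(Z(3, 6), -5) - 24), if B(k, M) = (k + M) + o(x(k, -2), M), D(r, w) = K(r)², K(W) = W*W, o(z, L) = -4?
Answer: 4249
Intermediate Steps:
x(U, s) = 5/(-2 + s)
K(W) = W²
D(r, w) = r⁴ (D(r, w) = (r²)² = r⁴)
B(k, M) = -4 + M + k (B(k, M) = (k + M) - 4 = (M + k) - 4 = -4 + M + k)
2977 + B(6, -1)*(D(Z(3, 6), -5) - 24) = 2977 + (-4 - 1 + 6)*(6⁴ - 24) = 2977 + 1*(1296 - 24) = 2977 + 1*1272 = 2977 + 1272 = 4249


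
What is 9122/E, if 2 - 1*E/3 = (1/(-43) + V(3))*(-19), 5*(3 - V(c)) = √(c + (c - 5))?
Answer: 1961230/35319 ≈ 55.529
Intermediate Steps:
V(c) = 3 - √(-5 + 2*c)/5 (V(c) = 3 - √(c + (c - 5))/5 = 3 - √(c + (-5 + c))/5 = 3 - √(-5 + 2*c)/5)
E = 35319/215 (E = 6 - 3*(1/(-43) + (3 - √(-5 + 2*3)/5))*(-19) = 6 - 3*(-1/43 + (3 - √(-5 + 6)/5))*(-19) = 6 - 3*(-1/43 + (3 - √1/5))*(-19) = 6 - 3*(-1/43 + (3 - ⅕*1))*(-19) = 6 - 3*(-1/43 + (3 - ⅕))*(-19) = 6 - 3*(-1/43 + 14/5)*(-19) = 6 - 1791*(-19)/215 = 6 - 3*(-11343/215) = 6 + 34029/215 = 35319/215 ≈ 164.27)
9122/E = 9122/(35319/215) = 9122*(215/35319) = 1961230/35319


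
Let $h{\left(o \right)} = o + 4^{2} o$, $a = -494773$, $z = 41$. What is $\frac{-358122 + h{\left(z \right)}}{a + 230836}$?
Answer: $\frac{357425}{263937} \approx 1.3542$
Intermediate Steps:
$h{\left(o \right)} = 17 o$ ($h{\left(o \right)} = o + 16 o = 17 o$)
$\frac{-358122 + h{\left(z \right)}}{a + 230836} = \frac{-358122 + 17 \cdot 41}{-494773 + 230836} = \frac{-358122 + 697}{-263937} = \left(-357425\right) \left(- \frac{1}{263937}\right) = \frac{357425}{263937}$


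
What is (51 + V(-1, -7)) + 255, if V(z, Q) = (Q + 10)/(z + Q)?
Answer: 2445/8 ≈ 305.63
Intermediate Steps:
V(z, Q) = (10 + Q)/(Q + z)
(51 + V(-1, -7)) + 255 = (51 + (10 - 7)/(-7 - 1)) + 255 = (51 + 3/(-8)) + 255 = (51 - ⅛*3) + 255 = (51 - 3/8) + 255 = 405/8 + 255 = 2445/8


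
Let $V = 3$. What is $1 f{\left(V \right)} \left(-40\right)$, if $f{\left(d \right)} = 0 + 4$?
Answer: $-160$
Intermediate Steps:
$f{\left(d \right)} = 4$
$1 f{\left(V \right)} \left(-40\right) = 1 \cdot 4 \left(-40\right) = 4 \left(-40\right) = -160$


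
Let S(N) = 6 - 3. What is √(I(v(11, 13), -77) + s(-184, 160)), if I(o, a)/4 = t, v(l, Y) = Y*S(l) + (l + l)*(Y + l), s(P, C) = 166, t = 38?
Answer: √318 ≈ 17.833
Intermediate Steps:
S(N) = 3
v(l, Y) = 3*Y + 2*l*(Y + l) (v(l, Y) = Y*3 + (l + l)*(Y + l) = 3*Y + (2*l)*(Y + l) = 3*Y + 2*l*(Y + l))
I(o, a) = 152 (I(o, a) = 4*38 = 152)
√(I(v(11, 13), -77) + s(-184, 160)) = √(152 + 166) = √318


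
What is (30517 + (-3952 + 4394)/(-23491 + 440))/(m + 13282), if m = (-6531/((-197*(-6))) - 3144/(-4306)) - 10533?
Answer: 119344272886570/10731897889951 ≈ 11.121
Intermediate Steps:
m = -8939022019/848282 (m = (-6531/1182 - 3144*(-1/4306)) - 10533 = (-6531*1/1182 + 1572/2153) - 10533 = (-2177/394 + 1572/2153) - 10533 = -4067713/848282 - 10533 = -8939022019/848282 ≈ -10538.)
(30517 + (-3952 + 4394)/(-23491 + 440))/(m + 13282) = (30517 + (-3952 + 4394)/(-23491 + 440))/(-8939022019/848282 + 13282) = (30517 + 442/(-23051))/(2327859505/848282) = (30517 + 442*(-1/23051))*(848282/2327859505) = (30517 - 442/23051)*(848282/2327859505) = (703446925/23051)*(848282/2327859505) = 119344272886570/10731897889951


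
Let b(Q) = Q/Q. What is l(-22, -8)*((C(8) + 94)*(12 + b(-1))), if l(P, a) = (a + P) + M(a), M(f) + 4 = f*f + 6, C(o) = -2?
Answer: 43056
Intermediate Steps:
M(f) = 2 + f² (M(f) = -4 + (f*f + 6) = -4 + (f² + 6) = -4 + (6 + f²) = 2 + f²)
b(Q) = 1
l(P, a) = 2 + P + a + a² (l(P, a) = (a + P) + (2 + a²) = (P + a) + (2 + a²) = 2 + P + a + a²)
l(-22, -8)*((C(8) + 94)*(12 + b(-1))) = (2 - 22 - 8 + (-8)²)*((-2 + 94)*(12 + 1)) = (2 - 22 - 8 + 64)*(92*13) = 36*1196 = 43056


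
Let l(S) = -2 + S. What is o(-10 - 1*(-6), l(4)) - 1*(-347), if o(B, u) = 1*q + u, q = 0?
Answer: 349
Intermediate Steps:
o(B, u) = u (o(B, u) = 1*0 + u = 0 + u = u)
o(-10 - 1*(-6), l(4)) - 1*(-347) = (-2 + 4) - 1*(-347) = 2 + 347 = 349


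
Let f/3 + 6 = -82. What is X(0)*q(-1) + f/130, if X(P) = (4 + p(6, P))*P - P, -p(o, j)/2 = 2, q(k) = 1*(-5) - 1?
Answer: -132/65 ≈ -2.0308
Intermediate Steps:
q(k) = -6 (q(k) = -5 - 1 = -6)
p(o, j) = -4 (p(o, j) = -2*2 = -4)
f = -264 (f = -18 + 3*(-82) = -18 - 246 = -264)
X(P) = -P (X(P) = (4 - 4)*P - P = 0*P - P = 0 - P = -P)
X(0)*q(-1) + f/130 = -1*0*(-6) - 264/130 = 0*(-6) - 264*1/130 = 0 - 132/65 = -132/65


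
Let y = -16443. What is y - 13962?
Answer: -30405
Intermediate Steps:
y - 13962 = -16443 - 13962 = -30405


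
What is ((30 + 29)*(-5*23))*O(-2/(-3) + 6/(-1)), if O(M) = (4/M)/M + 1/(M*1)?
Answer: 20355/64 ≈ 318.05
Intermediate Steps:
O(M) = 1/M + 4/M**2 (O(M) = 4/M**2 + 1/M = 1/M + 4/M**2)
((30 + 29)*(-5*23))*O(-2/(-3) + 6/(-1)) = ((30 + 29)*(-5*23))*((4 + (-2/(-3) + 6/(-1)))/(-2/(-3) + 6/(-1))**2) = (59*(-115))*((4 + (-2*(-1/3) + 6*(-1)))/(-2*(-1/3) + 6*(-1))**2) = -6785*(4 + (2/3 - 6))/(2/3 - 6)**2 = -6785*(4 - 16/3)/(-16/3)**2 = -61065*(-4)/(256*3) = -6785*(-3/64) = 20355/64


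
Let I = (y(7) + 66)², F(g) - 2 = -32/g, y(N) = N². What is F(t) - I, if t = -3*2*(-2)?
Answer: -39677/3 ≈ -13226.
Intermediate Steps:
t = 12 (t = -6*(-2) = 12)
F(g) = 2 - 32/g
I = 13225 (I = (7² + 66)² = (49 + 66)² = 115² = 13225)
F(t) - I = (2 - 32/12) - 1*13225 = (2 - 32*1/12) - 13225 = (2 - 8/3) - 13225 = -⅔ - 13225 = -39677/3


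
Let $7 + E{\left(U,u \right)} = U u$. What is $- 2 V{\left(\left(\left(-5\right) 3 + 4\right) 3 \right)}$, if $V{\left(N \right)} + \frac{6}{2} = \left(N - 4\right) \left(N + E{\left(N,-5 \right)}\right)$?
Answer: $9256$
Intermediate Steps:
$E{\left(U,u \right)} = -7 + U u$
$V{\left(N \right)} = -3 + \left(-7 - 4 N\right) \left(-4 + N\right)$ ($V{\left(N \right)} = -3 + \left(N - 4\right) \left(N + \left(-7 + N \left(-5\right)\right)\right) = -3 + \left(N - 4\right) \left(N - \left(7 + 5 N\right)\right) = -3 + \left(-4 + N\right) \left(-7 - 4 N\right) = -3 + \left(-7 - 4 N\right) \left(-4 + N\right)$)
$- 2 V{\left(\left(\left(-5\right) 3 + 4\right) 3 \right)} = - 2 \left(25 - 4 \left(\left(\left(-5\right) 3 + 4\right) 3\right)^{2} + 9 \left(\left(-5\right) 3 + 4\right) 3\right) = - 2 \left(25 - 4 \left(\left(-15 + 4\right) 3\right)^{2} + 9 \left(-15 + 4\right) 3\right) = - 2 \left(25 - 4 \left(\left(-11\right) 3\right)^{2} + 9 \left(\left(-11\right) 3\right)\right) = - 2 \left(25 - 4 \left(-33\right)^{2} + 9 \left(-33\right)\right) = - 2 \left(25 - 4356 - 297\right) = \left(-2\right) \left(-4628\right) = 9256$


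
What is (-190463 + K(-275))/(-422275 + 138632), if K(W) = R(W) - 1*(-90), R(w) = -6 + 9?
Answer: 190370/283643 ≈ 0.67116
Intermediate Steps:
R(w) = 3
K(W) = 93 (K(W) = 3 - 1*(-90) = 3 + 90 = 93)
(-190463 + K(-275))/(-422275 + 138632) = (-190463 + 93)/(-422275 + 138632) = -190370/(-283643) = -190370*(-1/283643) = 190370/283643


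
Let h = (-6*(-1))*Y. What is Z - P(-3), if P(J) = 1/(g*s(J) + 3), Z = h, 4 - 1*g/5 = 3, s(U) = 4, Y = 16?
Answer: 2207/23 ≈ 95.957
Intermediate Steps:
g = 5 (g = 20 - 5*3 = 20 - 15 = 5)
h = 96 (h = -6*(-1)*16 = 6*16 = 96)
Z = 96
P(J) = 1/23 (P(J) = 1/(5*4 + 3) = 1/(20 + 3) = 1/23)
Z - P(-3) = 96 - 1*1/23 = 96 - 1/23 = 2207/23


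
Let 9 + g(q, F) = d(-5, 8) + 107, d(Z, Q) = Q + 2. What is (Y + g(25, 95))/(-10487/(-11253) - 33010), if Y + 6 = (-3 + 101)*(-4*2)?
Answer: 7674546/371451043 ≈ 0.020661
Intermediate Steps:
d(Z, Q) = 2 + Q
Y = -790 (Y = -6 + (-3 + 101)*(-4*2) = -6 + 98*(-8) = -6 - 784 = -790)
g(q, F) = 108 (g(q, F) = -9 + ((2 + 8) + 107) = -9 + (10 + 107) = -9 + 117 = 108)
(Y + g(25, 95))/(-10487/(-11253) - 33010) = (-790 + 108)/(-10487/(-11253) - 33010) = -682/(-10487*(-1/11253) - 33010) = -682/(10487/11253 - 33010) = -682/(-371451043/11253) = -682*(-11253/371451043) = 7674546/371451043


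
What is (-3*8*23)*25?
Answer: -13800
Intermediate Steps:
(-3*8*23)*25 = -24*23*25 = -552*25 = -13800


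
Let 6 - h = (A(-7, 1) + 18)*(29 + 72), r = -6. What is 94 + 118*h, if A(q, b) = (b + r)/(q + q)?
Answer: -1525849/7 ≈ -2.1798e+5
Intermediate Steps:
A(q, b) = (-6 + b)/(2*q) (A(q, b) = (b - 6)/(q + q) = (-6 + b)/((2*q)) = (-6 + b)*(1/(2*q)) = (-6 + b)/(2*q))
h = -25873/14 (h = 6 - ((½)*(-6 + 1)/(-7) + 18)*(29 + 72) = 6 - ((½)*(-⅐)*(-5) + 18)*101 = 6 - (5/14 + 18)*101 = 6 - 257*101/14 = 6 - 1*25957/14 = 6 - 25957/14 = -25873/14 ≈ -1848.1)
94 + 118*h = 94 + 118*(-25873/14) = 94 - 1526507/7 = -1525849/7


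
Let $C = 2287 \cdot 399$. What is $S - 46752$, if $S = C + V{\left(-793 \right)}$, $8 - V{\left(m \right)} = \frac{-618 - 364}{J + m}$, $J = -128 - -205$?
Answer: $\frac{309944811}{358} \approx 8.6577 \cdot 10^{5}$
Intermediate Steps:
$J = 77$ ($J = -128 + 205 = 77$)
$C = 912513$
$V{\left(m \right)} = 8 + \frac{982}{77 + m}$ ($V{\left(m \right)} = 8 - \frac{-618 - 364}{77 + m} = 8 - - \frac{982}{77 + m} = 8 + \frac{982}{77 + m}$)
$S = \frac{326682027}{358}$ ($S = 912513 + \frac{2 \left(799 + 4 \left(-793\right)\right)}{77 - 793} = 912513 + \frac{2 \left(799 - 3172\right)}{-716} = 912513 + 2 \left(- \frac{1}{716}\right) \left(-2373\right) = 912513 + \frac{2373}{358} = \frac{326682027}{358} \approx 9.1252 \cdot 10^{5}$)
$S - 46752 = \frac{326682027}{358} - 46752 = \frac{309944811}{358}$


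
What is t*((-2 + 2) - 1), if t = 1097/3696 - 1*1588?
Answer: 5868151/3696 ≈ 1587.7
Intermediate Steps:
t = -5868151/3696 (t = 1097*(1/3696) - 1588 = 1097/3696 - 1588 = -5868151/3696 ≈ -1587.7)
t*((-2 + 2) - 1) = -5868151*((-2 + 2) - 1)/3696 = -5868151*(0 - 1)/3696 = -5868151/3696*(-1) = 5868151/3696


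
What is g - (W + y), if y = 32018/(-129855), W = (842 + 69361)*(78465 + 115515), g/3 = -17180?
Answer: -1768369218093382/129855 ≈ -1.3618e+10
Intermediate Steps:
g = -51540 (g = 3*(-17180) = -51540)
W = 13617977940 (W = 70203*193980 = 13617977940)
y = -32018/129855 (y = 32018*(-1/129855) = -32018/129855 ≈ -0.24657)
g - (W + y) = -51540 - (13617977940 - 32018/129855) = -51540 - 1*1768362525366682/129855 = -51540 - 1768362525366682/129855 = -1768369218093382/129855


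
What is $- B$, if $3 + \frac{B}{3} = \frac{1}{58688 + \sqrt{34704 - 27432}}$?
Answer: $\frac{3874786323}{430534259} + \frac{9 \sqrt{202}}{1722137036} \approx 9.0$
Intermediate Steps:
$B = -9 + \frac{3}{58688 + 6 \sqrt{202}}$ ($B = -9 + \frac{3}{58688 + \sqrt{34704 - 27432}} = -9 + \frac{3}{58688 + \sqrt{7272}} = -9 + \frac{3}{58688 + 6 \sqrt{202}} \approx -9.0$)
$- B = - (- \frac{3874786323}{430534259} - \frac{9 \sqrt{202}}{1722137036}) = \frac{3874786323}{430534259} + \frac{9 \sqrt{202}}{1722137036}$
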